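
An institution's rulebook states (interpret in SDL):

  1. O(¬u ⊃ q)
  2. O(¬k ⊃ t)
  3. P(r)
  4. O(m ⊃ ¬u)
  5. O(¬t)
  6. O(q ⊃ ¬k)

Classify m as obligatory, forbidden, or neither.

Forbidden

From premise 5 we have O(¬t).
Premise 2 is O(¬k ⊃ t); contrapositively O(¬t ⊃ k). Since O(¬t) holds, K gives O(k).
The contrapositive of premise 6 (O(q ⊃ ¬k)) is O(k ⊃ ¬q), and O(k) is already established, so O(¬q).
Premise 1 is O(¬u ⊃ q); contrapositively O(¬q ⊃ u). Since O(¬q) holds, K gives O(u).
Premise 4, O(m ⊃ ¬u), contraposes to O(u ⊃ ¬m); with O(u) we get O(¬m).
Premise 3 does not contribute to this derivation.
Thus O(¬m), which is F(m): m is forbidden.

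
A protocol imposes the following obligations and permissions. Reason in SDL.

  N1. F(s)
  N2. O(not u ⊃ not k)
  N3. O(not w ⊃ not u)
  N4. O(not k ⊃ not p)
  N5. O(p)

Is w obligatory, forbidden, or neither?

Premise 5 gives O(p).
The contrapositive of premise 4 (O(not k ⊃ not p)) is O(p ⊃ k), and O(p) is already established, so O(k).
Premise 2 is O(not u ⊃ not k); contrapositively O(k ⊃ u). Since O(k) holds, K gives O(u).
Premise 3 is O(not w ⊃ not u); contrapositively O(u ⊃ w). Since O(u) holds, K gives O(w).
Premise 1 does not contribute to this derivation.
Hence w is obligatory.

Obligatory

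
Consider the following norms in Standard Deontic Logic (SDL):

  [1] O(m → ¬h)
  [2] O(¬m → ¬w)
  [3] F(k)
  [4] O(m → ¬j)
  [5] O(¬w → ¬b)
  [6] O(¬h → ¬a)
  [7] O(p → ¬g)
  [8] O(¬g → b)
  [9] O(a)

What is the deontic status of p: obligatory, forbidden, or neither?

Forbidden

Premise 9 states O(a) outright.
Premise 6, O(¬h → ¬a), contraposes to O(a → h); with O(a) we get O(h).
The contrapositive of premise 1 (O(m → ¬h)) is O(h → ¬m), and O(h) is already established, so O(¬m).
From O(¬m) and premise 2, O(¬m → ¬w), we obtain O(¬w).
With premise 5, O(¬w → ¬b), the K-axiom yields O(¬b).
Premise 8 is O(¬g → b); contrapositively O(¬b → g). Since O(¬b) holds, K gives O(g).
Premise 7 is O(p → ¬g); contrapositively O(g → ¬p). Since O(g) holds, K gives O(¬p).
Premises 3, 4 do not contribute to this derivation.
Thus O(¬p), which is F(p): p is forbidden.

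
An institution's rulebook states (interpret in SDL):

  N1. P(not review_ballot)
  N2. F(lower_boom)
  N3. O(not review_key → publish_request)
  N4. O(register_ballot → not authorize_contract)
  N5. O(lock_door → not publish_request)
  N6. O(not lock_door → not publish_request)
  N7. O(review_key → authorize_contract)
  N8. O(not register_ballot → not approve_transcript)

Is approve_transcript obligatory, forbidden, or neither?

By case analysis on lock_door: premise 5 gives O(lock_door → not publish_request) and premise 6 gives O(not lock_door → not publish_request), so O(not publish_request) either way.
Premise 3, O(not review_key → publish_request), contraposes to O(not publish_request → review_key); with O(not publish_request) we get O(review_key).
With premise 7, O(review_key → authorize_contract), the K-axiom yields O(authorize_contract).
Premise 4 is O(register_ballot → not authorize_contract); contrapositively O(authorize_contract → not register_ballot). Since O(authorize_contract) holds, K gives O(not register_ballot).
Applying K to premise 8 (O(not register_ballot → not approve_transcript)) and O(not register_ballot) yields O(not approve_transcript).
Premises 1, 2 do not contribute to this derivation.
Thus O(not approve_transcript), which is F(approve_transcript): approve_transcript is forbidden.

Forbidden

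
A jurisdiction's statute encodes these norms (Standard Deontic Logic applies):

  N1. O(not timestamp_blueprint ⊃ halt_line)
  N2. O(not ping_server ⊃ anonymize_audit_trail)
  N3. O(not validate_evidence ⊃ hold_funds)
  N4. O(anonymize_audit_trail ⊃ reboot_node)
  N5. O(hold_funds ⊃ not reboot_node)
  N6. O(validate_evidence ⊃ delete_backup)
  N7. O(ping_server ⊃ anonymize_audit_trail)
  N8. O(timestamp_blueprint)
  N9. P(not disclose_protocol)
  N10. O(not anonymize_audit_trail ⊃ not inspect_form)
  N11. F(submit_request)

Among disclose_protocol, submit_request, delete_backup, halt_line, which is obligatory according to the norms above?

delete_backup

Premises 7 and 2 cover both cases: O(ping_server ⊃ anonymize_audit_trail) and O(not ping_server ⊃ anonymize_audit_trail). Since ping_server ∨ not ping_server is a tautology, O(anonymize_audit_trail) follows.
With premise 4, O(anonymize_audit_trail ⊃ reboot_node), the K-axiom yields O(reboot_node).
The contrapositive of premise 5 (O(hold_funds ⊃ not reboot_node)) is O(reboot_node ⊃ not hold_funds), and O(reboot_node) is already established, so O(not hold_funds).
Premise 3 is O(not validate_evidence ⊃ hold_funds); contrapositively O(not hold_funds ⊃ validate_evidence). Since O(not hold_funds) holds, K gives O(validate_evidence).
From O(validate_evidence) and premise 6, O(validate_evidence ⊃ delete_backup), we obtain O(delete_backup).
So O(delete_backup) holds — delete_backup is obligatory. None of the other listed options is made obligatory by any chain of premises.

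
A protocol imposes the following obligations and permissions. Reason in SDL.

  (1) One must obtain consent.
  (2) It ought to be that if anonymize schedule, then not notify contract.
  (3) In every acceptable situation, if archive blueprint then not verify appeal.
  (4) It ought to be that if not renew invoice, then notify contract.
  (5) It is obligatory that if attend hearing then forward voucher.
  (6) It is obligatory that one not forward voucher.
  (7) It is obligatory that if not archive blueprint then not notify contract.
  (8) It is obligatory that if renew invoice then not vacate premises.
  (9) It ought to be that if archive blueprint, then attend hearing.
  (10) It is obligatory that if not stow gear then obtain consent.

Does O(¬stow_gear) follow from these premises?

Premise 10 is O(¬stow_gear → obtain_consent); even if O(obtain_consent) held, inferring O(¬stow_gear) would be affirming the consequent — invalid.
No other premise forces O(¬stow_gear). An ideal world satisfying every premise can still have ¬stow_gear false, so O(¬stow_gear) is not derivable.

No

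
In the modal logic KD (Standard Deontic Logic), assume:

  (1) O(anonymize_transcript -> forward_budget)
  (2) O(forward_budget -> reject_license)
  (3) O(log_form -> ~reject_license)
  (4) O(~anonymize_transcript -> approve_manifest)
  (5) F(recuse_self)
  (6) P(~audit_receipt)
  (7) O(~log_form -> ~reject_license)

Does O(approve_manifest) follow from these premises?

Premises 3 and 7 are O(log_form -> ~reject_license) and O(~log_form -> ~reject_license); every ideal world satisfies log_form or ~log_form, so in either case ~reject_license holds — hence O(~reject_license).
Premise 2 is O(forward_budget -> reject_license); contrapositively O(~reject_license -> ~forward_budget). Since O(~reject_license) holds, K gives O(~forward_budget).
Premise 1, O(anonymize_transcript -> forward_budget), contraposes to O(~forward_budget -> ~anonymize_transcript); with O(~forward_budget) we get O(~anonymize_transcript).
With premise 4, O(~anonymize_transcript -> approve_manifest), the K-axiom yields O(approve_manifest).
Premises 5, 6 do not contribute to this derivation.
So O(approve_manifest) follows.

Yes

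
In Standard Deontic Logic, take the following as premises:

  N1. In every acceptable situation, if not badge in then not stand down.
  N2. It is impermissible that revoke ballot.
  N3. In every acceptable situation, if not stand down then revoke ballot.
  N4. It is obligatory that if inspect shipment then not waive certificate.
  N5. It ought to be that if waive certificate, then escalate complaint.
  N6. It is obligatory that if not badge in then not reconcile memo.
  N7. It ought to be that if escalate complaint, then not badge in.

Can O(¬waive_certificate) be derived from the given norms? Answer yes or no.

Premise 2, F(revoke_ballot), is equivalent to O(¬revoke_ballot).
The contrapositive of premise 3 (O(¬stand_down → revoke_ballot)) is O(¬revoke_ballot → stand_down), and O(¬revoke_ballot) is already established, so O(stand_down).
The contrapositive of premise 1 (O(¬badge_in → ¬stand_down)) is O(stand_down → badge_in), and O(stand_down) is already established, so O(badge_in).
The contrapositive of premise 7 (O(escalate_complaint → ¬badge_in)) is O(badge_in → ¬escalate_complaint), and O(badge_in) is already established, so O(¬escalate_complaint).
The contrapositive of premise 5 (O(waive_certificate → escalate_complaint)) is O(¬escalate_complaint → ¬waive_certificate), and O(¬escalate_complaint) is already established, so O(¬waive_certificate).
Premises 4, 6 do not contribute to this derivation.
So O(¬waive_certificate) follows.

Yes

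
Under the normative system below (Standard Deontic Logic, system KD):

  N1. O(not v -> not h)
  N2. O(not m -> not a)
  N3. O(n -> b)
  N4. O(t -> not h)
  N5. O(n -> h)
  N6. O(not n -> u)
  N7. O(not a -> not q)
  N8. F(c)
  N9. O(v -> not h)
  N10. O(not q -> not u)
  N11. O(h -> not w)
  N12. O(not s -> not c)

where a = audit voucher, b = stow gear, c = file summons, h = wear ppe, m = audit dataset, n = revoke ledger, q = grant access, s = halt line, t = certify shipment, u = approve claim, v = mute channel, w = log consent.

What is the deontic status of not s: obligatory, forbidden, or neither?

Neither

Premise 12 is O(not s -> not c); even if O(not c) held, inferring O(not s) would be affirming the consequent — invalid.
No premise or chain of K-axiom applications forces O(not s), and none forces O(s). So not s is neither obligatory nor forbidden under these norms.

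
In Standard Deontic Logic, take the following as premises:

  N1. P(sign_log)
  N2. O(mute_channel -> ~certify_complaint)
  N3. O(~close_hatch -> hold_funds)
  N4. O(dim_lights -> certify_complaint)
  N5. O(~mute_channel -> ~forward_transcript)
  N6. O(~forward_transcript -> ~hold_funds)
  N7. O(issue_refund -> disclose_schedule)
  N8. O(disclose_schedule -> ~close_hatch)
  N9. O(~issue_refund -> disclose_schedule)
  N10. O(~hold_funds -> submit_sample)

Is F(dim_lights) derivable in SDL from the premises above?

Yes

By case analysis on ~issue_refund: premise 9 gives O(~issue_refund -> disclose_schedule) and premise 7 gives O(issue_refund -> disclose_schedule), so O(disclose_schedule) either way.
Premise 8 is O(disclose_schedule -> ~close_hatch); since O(disclose_schedule), deontic closure gives O(~close_hatch).
With premise 3, O(~close_hatch -> hold_funds), the K-axiom yields O(hold_funds).
Premise 6, O(~forward_transcript -> ~hold_funds), contraposes to O(hold_funds -> forward_transcript); with O(hold_funds) we get O(forward_transcript).
The contrapositive of premise 5 (O(~mute_channel -> ~forward_transcript)) is O(forward_transcript -> mute_channel), and O(forward_transcript) is already established, so O(mute_channel).
Applying K to premise 2 (O(mute_channel -> ~certify_complaint)) and O(mute_channel) yields O(~certify_complaint).
Premise 4 is O(dim_lights -> certify_complaint); contrapositively O(~certify_complaint -> ~dim_lights). Since O(~certify_complaint) holds, K gives O(~dim_lights).
Premises 1, 10 do not contribute to this derivation.
So O(~dim_lights) holds, i.e. F(dim_lights). The claim follows.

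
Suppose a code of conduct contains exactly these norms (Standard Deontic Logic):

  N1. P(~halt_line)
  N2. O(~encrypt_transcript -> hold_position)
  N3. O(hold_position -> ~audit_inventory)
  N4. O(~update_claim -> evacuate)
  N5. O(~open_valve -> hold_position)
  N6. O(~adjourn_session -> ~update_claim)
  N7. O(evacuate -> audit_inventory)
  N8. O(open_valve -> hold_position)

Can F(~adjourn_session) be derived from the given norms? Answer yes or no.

Yes

By case analysis on ~open_valve: premise 5 gives O(~open_valve -> hold_position) and premise 8 gives O(open_valve -> hold_position), so O(hold_position) either way.
Premise 3 is O(hold_position -> ~audit_inventory); since O(hold_position), deontic closure gives O(~audit_inventory).
The contrapositive of premise 7 (O(evacuate -> audit_inventory)) is O(~audit_inventory -> ~evacuate), and O(~audit_inventory) is already established, so O(~evacuate).
Premise 4, O(~update_claim -> evacuate), contraposes to O(~evacuate -> update_claim); with O(~evacuate) we get O(update_claim).
Premise 6, O(~adjourn_session -> ~update_claim), contraposes to O(update_claim -> adjourn_session); with O(update_claim) we get O(adjourn_session).
Premises 1, 2 do not contribute to this derivation.
So O(adjourn_session) holds, i.e. F(~adjourn_session). The claim follows.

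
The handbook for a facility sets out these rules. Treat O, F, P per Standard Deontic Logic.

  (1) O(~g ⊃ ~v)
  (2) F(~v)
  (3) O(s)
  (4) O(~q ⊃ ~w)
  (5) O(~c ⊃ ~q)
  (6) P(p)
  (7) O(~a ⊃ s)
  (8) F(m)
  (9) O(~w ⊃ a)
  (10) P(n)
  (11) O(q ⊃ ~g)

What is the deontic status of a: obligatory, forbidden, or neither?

Premise 2 is F(~v), i.e. O(v).
The contrapositive of premise 1 (O(~g ⊃ ~v)) is O(v ⊃ g), and O(v) is already established, so O(g).
Premise 11, O(q ⊃ ~g), contraposes to O(g ⊃ ~q); with O(g) we get O(~q).
From O(~q) and premise 4, O(~q ⊃ ~w), we obtain O(~w).
Applying K to premise 9 (O(~w ⊃ a)) and O(~w) yields O(a).
Premises 3, 5, 6, 7, 8, 10 do not contribute to this derivation.
Hence a is obligatory.

Obligatory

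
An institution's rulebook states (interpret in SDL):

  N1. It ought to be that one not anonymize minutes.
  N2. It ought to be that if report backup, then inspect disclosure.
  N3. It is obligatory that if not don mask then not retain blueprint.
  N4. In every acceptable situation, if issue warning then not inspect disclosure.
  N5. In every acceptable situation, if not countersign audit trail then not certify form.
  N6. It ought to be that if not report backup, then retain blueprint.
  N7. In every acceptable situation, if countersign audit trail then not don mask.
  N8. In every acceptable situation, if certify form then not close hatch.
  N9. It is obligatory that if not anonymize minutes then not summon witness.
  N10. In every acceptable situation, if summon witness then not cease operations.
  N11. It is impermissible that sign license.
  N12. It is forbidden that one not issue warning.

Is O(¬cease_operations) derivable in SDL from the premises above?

Premise 10 is O(summon_witness → ¬cease_operations), but O(summon_witness) is not derivable from the premises, so it does not yield O(¬cease_operations).
No other premise forces O(¬cease_operations). An ideal world satisfying every premise can still have ¬cease_operations false, so O(¬cease_operations) is not derivable.

No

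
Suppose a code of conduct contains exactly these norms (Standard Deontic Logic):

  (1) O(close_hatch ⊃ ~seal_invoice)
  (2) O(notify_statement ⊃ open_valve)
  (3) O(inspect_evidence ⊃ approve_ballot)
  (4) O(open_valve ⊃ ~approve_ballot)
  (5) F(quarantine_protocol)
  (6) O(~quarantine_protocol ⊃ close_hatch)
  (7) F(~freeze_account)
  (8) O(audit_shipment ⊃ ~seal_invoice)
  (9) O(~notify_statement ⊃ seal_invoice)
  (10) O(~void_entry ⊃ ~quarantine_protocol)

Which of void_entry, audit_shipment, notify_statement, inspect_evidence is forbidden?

Premise 5, F(quarantine_protocol), is equivalent to O(~quarantine_protocol).
With premise 6, O(~quarantine_protocol ⊃ close_hatch), the K-axiom yields O(close_hatch).
Applying K to premise 1 (O(close_hatch ⊃ ~seal_invoice)) and O(close_hatch) yields O(~seal_invoice).
The contrapositive of premise 9 (O(~notify_statement ⊃ seal_invoice)) is O(~seal_invoice ⊃ notify_statement), and O(~seal_invoice) is already established, so O(notify_statement).
Premise 2 is O(notify_statement ⊃ open_valve); since O(notify_statement), deontic closure gives O(open_valve).
With premise 4, O(open_valve ⊃ ~approve_ballot), the K-axiom yields O(~approve_ballot).
Premise 3 is O(inspect_evidence ⊃ approve_ballot); contrapositively O(~approve_ballot ⊃ ~inspect_evidence). Since O(~approve_ballot) holds, K gives O(~inspect_evidence).
So O(~inspect_evidence) holds, i.e. inspect_evidence is forbidden. None of the other listed options is forbidden under the premises.

inspect_evidence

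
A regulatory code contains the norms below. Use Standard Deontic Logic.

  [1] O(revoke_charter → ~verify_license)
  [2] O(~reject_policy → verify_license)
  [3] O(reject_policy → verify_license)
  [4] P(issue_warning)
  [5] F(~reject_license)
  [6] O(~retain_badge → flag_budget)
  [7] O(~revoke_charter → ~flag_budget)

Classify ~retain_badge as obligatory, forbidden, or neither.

Premises 2 and 3 cover both cases: O(~reject_policy → verify_license) and O(reject_policy → verify_license). Since ~reject_policy ∨ reject_policy is a tautology, O(verify_license) follows.
The contrapositive of premise 1 (O(revoke_charter → ~verify_license)) is O(verify_license → ~revoke_charter), and O(verify_license) is already established, so O(~revoke_charter).
Premise 7 is O(~revoke_charter → ~flag_budget); since O(~revoke_charter), deontic closure gives O(~flag_budget).
The contrapositive of premise 6 (O(~retain_badge → flag_budget)) is O(~flag_budget → retain_badge), and O(~flag_budget) is already established, so O(retain_badge).
Premises 4, 5 do not contribute to this derivation.
Thus O(retain_badge), which is F(~retain_badge): ~retain_badge is forbidden.

Forbidden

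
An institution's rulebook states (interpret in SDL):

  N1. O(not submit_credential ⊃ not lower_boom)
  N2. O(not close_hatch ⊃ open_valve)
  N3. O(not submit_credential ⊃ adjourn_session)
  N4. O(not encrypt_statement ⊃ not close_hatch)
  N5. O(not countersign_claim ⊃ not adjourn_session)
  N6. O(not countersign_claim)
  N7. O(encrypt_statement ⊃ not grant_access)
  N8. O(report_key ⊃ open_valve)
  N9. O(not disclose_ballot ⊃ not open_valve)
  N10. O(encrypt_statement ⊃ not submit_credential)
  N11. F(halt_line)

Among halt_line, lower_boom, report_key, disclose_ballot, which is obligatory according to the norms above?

disclose_ballot

From premise 6 we have O(not countersign_claim).
Premise 5 is O(not countersign_claim ⊃ not adjourn_session); since O(not countersign_claim), deontic closure gives O(not adjourn_session).
Premise 3 is O(not submit_credential ⊃ adjourn_session); contrapositively O(not adjourn_session ⊃ submit_credential). Since O(not adjourn_session) holds, K gives O(submit_credential).
Premise 10, O(encrypt_statement ⊃ not submit_credential), contraposes to O(submit_credential ⊃ not encrypt_statement); with O(submit_credential) we get O(not encrypt_statement).
With premise 4, O(not encrypt_statement ⊃ not close_hatch), the K-axiom yields O(not close_hatch).
Applying K to premise 2 (O(not close_hatch ⊃ open_valve)) and O(not close_hatch) yields O(open_valve).
Premise 9 is O(not disclose_ballot ⊃ not open_valve); contrapositively O(open_valve ⊃ disclose_ballot). Since O(open_valve) holds, K gives O(disclose_ballot).
So O(disclose_ballot) holds — disclose_ballot is obligatory. None of the other listed options is made obligatory by any chain of premises.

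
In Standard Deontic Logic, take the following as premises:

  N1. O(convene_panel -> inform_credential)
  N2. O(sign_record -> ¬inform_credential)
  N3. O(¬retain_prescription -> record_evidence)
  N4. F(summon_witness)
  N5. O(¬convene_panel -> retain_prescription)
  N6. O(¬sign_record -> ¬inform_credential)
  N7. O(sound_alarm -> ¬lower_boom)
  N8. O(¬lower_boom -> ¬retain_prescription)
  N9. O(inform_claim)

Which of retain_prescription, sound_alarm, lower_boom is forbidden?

sound_alarm

By case analysis on sign_record: premise 2 gives O(sign_record -> ¬inform_credential) and premise 6 gives O(¬sign_record -> ¬inform_credential), so O(¬inform_credential) either way.
Premise 1 is O(convene_panel -> inform_credential); contrapositively O(¬inform_credential -> ¬convene_panel). Since O(¬inform_credential) holds, K gives O(¬convene_panel).
Premise 5 is O(¬convene_panel -> retain_prescription); since O(¬convene_panel), deontic closure gives O(retain_prescription).
Premise 8 is O(¬lower_boom -> ¬retain_prescription); contrapositively O(retain_prescription -> lower_boom). Since O(retain_prescription) holds, K gives O(lower_boom).
Premise 7 is O(sound_alarm -> ¬lower_boom); contrapositively O(lower_boom -> ¬sound_alarm). Since O(lower_boom) holds, K gives O(¬sound_alarm).
So O(¬sound_alarm) holds, i.e. sound_alarm is forbidden. None of the other listed options is forbidden under the premises.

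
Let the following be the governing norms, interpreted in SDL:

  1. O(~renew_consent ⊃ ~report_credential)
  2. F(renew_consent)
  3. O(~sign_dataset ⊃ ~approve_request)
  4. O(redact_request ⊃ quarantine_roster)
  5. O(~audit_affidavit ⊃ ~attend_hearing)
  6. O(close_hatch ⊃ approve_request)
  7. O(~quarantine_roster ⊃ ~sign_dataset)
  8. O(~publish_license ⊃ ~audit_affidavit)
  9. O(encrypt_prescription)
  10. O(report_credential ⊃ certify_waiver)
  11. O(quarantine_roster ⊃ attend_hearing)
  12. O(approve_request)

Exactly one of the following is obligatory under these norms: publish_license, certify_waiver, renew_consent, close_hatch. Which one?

Premise 12 states O(approve_request) outright.
Premise 3, O(~sign_dataset ⊃ ~approve_request), contraposes to O(approve_request ⊃ sign_dataset); with O(approve_request) we get O(sign_dataset).
Premise 7 is O(~quarantine_roster ⊃ ~sign_dataset); contrapositively O(sign_dataset ⊃ quarantine_roster). Since O(sign_dataset) holds, K gives O(quarantine_roster).
From O(quarantine_roster) and premise 11, O(quarantine_roster ⊃ attend_hearing), we obtain O(attend_hearing).
Premise 5, O(~audit_affidavit ⊃ ~attend_hearing), contraposes to O(attend_hearing ⊃ audit_affidavit); with O(attend_hearing) we get O(audit_affidavit).
Premise 8 is O(~publish_license ⊃ ~audit_affidavit); contrapositively O(audit_affidavit ⊃ publish_license). Since O(audit_affidavit) holds, K gives O(publish_license).
So O(publish_license) holds — publish_license is obligatory. None of the other listed options is made obligatory by any chain of premises.

publish_license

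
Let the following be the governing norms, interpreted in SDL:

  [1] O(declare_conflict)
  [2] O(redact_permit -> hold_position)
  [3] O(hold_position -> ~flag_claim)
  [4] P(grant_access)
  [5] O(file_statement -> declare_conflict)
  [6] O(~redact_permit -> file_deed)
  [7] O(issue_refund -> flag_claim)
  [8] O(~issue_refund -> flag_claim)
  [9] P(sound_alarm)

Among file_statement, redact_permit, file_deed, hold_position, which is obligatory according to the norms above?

file_deed

Premises 8 and 7 are O(~issue_refund -> flag_claim) and O(issue_refund -> flag_claim); every ideal world satisfies ~issue_refund or issue_refund, so in either case flag_claim holds — hence O(flag_claim).
Premise 3 is O(hold_position -> ~flag_claim); contrapositively O(flag_claim -> ~hold_position). Since O(flag_claim) holds, K gives O(~hold_position).
Premise 2, O(redact_permit -> hold_position), contraposes to O(~hold_position -> ~redact_permit); with O(~hold_position) we get O(~redact_permit).
From O(~redact_permit) and premise 6, O(~redact_permit -> file_deed), we obtain O(file_deed).
So O(file_deed) holds — file_deed is obligatory. None of the other listed options is made obligatory by any chain of premises.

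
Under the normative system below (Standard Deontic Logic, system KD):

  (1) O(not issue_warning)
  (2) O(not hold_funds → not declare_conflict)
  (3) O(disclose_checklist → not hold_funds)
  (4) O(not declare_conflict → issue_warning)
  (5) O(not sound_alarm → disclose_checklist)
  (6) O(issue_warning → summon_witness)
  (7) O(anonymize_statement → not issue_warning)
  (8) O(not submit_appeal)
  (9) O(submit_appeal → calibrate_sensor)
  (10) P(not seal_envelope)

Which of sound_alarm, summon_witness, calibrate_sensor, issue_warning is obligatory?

Premise 1 states O(not issue_warning) outright.
Premise 4 is O(not declare_conflict → issue_warning); contrapositively O(not issue_warning → declare_conflict). Since O(not issue_warning) holds, K gives O(declare_conflict).
The contrapositive of premise 2 (O(not hold_funds → not declare_conflict)) is O(declare_conflict → hold_funds), and O(declare_conflict) is already established, so O(hold_funds).
The contrapositive of premise 3 (O(disclose_checklist → not hold_funds)) is O(hold_funds → not disclose_checklist), and O(hold_funds) is already established, so O(not disclose_checklist).
The contrapositive of premise 5 (O(not sound_alarm → disclose_checklist)) is O(not disclose_checklist → sound_alarm), and O(not disclose_checklist) is already established, so O(sound_alarm).
So O(sound_alarm) holds — sound_alarm is obligatory. None of the other listed options is made obligatory by any chain of premises.

sound_alarm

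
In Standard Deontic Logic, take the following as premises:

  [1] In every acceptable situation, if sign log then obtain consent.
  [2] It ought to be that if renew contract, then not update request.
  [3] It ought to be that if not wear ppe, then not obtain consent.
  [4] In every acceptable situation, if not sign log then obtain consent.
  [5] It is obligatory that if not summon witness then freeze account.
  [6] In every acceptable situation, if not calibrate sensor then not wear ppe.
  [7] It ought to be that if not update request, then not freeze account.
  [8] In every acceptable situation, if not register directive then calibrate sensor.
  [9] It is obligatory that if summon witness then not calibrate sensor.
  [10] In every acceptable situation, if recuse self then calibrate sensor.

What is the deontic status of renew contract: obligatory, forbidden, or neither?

Forbidden

By case analysis on ¬sign_log: premise 4 gives O(¬sign_log → obtain_consent) and premise 1 gives O(sign_log → obtain_consent), so O(obtain_consent) either way.
Premise 3 is O(¬wear_ppe → ¬obtain_consent); contrapositively O(obtain_consent → wear_ppe). Since O(obtain_consent) holds, K gives O(wear_ppe).
Premise 6, O(¬calibrate_sensor → ¬wear_ppe), contraposes to O(wear_ppe → calibrate_sensor); with O(wear_ppe) we get O(calibrate_sensor).
Premise 9, O(summon_witness → ¬calibrate_sensor), contraposes to O(calibrate_sensor → ¬summon_witness); with O(calibrate_sensor) we get O(¬summon_witness).
Applying K to premise 5 (O(¬summon_witness → freeze_account)) and O(¬summon_witness) yields O(freeze_account).
Premise 7, O(¬update_request → ¬freeze_account), contraposes to O(freeze_account → update_request); with O(freeze_account) we get O(update_request).
Premise 2, O(renew_contract → ¬update_request), contraposes to O(update_request → ¬renew_contract); with O(update_request) we get O(¬renew_contract).
Premises 8, 10 do not contribute to this derivation.
Thus O(¬renew_contract), which is F(renew_contract): renew_contract is forbidden.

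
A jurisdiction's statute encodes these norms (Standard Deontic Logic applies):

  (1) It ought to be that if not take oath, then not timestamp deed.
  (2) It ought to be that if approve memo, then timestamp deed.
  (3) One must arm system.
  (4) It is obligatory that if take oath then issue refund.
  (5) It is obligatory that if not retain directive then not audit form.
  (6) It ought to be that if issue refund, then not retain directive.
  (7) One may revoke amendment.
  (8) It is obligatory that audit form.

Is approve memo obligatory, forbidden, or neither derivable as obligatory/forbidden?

From premise 8 we have O(audit_form).
The contrapositive of premise 5 (O(¬retain_directive → ¬audit_form)) is O(audit_form → retain_directive), and O(audit_form) is already established, so O(retain_directive).
Premise 6 is O(issue_refund → ¬retain_directive); contrapositively O(retain_directive → ¬issue_refund). Since O(retain_directive) holds, K gives O(¬issue_refund).
The contrapositive of premise 4 (O(take_oath → issue_refund)) is O(¬issue_refund → ¬take_oath), and O(¬issue_refund) is already established, so O(¬take_oath).
Premise 1 is O(¬take_oath → ¬timestamp_deed); since O(¬take_oath), deontic closure gives O(¬timestamp_deed).
Premise 2 is O(approve_memo → timestamp_deed); contrapositively O(¬timestamp_deed → ¬approve_memo). Since O(¬timestamp_deed) holds, K gives O(¬approve_memo).
Premises 3, 7 do not contribute to this derivation.
Thus O(¬approve_memo), which is F(approve_memo): approve_memo is forbidden.

Forbidden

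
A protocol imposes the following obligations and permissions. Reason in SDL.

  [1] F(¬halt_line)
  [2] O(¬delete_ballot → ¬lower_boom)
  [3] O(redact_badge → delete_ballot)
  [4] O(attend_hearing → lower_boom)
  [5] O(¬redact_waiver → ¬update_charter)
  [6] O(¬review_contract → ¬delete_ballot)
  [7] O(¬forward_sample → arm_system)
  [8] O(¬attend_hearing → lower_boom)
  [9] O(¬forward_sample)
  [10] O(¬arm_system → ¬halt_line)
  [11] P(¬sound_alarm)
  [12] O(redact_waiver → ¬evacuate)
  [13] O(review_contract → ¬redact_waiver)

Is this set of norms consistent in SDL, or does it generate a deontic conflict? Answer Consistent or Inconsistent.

Premise 10 is O(¬arm_system → ¬halt_line), but O(¬arm_system) is not derivable from the premises, so it does not yield O(¬halt_line).
So O(¬halt_line) is not derivable, and the apparent clash with O(halt_line) does not arise.
A world satisfying every obligation exists (e.g. arm_system=true, attend_hearing=false, delete_ballot=true, evacuate=false, forward_sample=false, halt_line=true, lower_boom=true, redact_badge=false, redact_waiver=false, review_contract=true, sound_alarm=false, update_charter=false); no atom is both obligatory and forbidden, so the set is consistent.

Consistent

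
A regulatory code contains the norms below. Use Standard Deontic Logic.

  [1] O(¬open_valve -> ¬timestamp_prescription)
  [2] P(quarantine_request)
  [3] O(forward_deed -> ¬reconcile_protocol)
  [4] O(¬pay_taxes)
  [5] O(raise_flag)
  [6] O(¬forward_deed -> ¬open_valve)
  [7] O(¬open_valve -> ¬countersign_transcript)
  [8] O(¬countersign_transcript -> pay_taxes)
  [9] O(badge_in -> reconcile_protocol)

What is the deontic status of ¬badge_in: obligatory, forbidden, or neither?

Obligatory

Premise 4 states O(¬pay_taxes) outright.
Premise 8 is O(¬countersign_transcript -> pay_taxes); contrapositively O(¬pay_taxes -> countersign_transcript). Since O(¬pay_taxes) holds, K gives O(countersign_transcript).
Premise 7 is O(¬open_valve -> ¬countersign_transcript); contrapositively O(countersign_transcript -> open_valve). Since O(countersign_transcript) holds, K gives O(open_valve).
Premise 6 is O(¬forward_deed -> ¬open_valve); contrapositively O(open_valve -> forward_deed). Since O(open_valve) holds, K gives O(forward_deed).
With premise 3, O(forward_deed -> ¬reconcile_protocol), the K-axiom yields O(¬reconcile_protocol).
Premise 9 is O(badge_in -> reconcile_protocol); contrapositively O(¬reconcile_protocol -> ¬badge_in). Since O(¬reconcile_protocol) holds, K gives O(¬badge_in).
Premises 1, 2, 5 do not contribute to this derivation.
Hence ¬badge_in is obligatory.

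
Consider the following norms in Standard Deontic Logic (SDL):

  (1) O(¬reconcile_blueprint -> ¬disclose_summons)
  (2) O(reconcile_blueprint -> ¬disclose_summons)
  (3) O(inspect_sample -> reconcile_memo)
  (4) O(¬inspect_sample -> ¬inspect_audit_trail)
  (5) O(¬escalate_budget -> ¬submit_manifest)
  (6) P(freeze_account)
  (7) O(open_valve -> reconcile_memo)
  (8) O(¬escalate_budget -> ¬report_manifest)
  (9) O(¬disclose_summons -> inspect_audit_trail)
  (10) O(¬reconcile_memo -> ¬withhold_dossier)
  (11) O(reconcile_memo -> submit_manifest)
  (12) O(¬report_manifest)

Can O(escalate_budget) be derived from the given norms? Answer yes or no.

Premises 1 and 2 cover both cases: O(¬reconcile_blueprint -> ¬disclose_summons) and O(reconcile_blueprint -> ¬disclose_summons). Since ¬reconcile_blueprint ∨ reconcile_blueprint is a tautology, O(¬disclose_summons) follows.
From O(¬disclose_summons) and premise 9, O(¬disclose_summons -> inspect_audit_trail), we obtain O(inspect_audit_trail).
Premise 4 is O(¬inspect_sample -> ¬inspect_audit_trail); contrapositively O(inspect_audit_trail -> inspect_sample). Since O(inspect_audit_trail) holds, K gives O(inspect_sample).
From O(inspect_sample) and premise 3, O(inspect_sample -> reconcile_memo), we obtain O(reconcile_memo).
With premise 11, O(reconcile_memo -> submit_manifest), the K-axiom yields O(submit_manifest).
Premise 5 is O(¬escalate_budget -> ¬submit_manifest); contrapositively O(submit_manifest -> escalate_budget). Since O(submit_manifest) holds, K gives O(escalate_budget).
Premises 6, 7, 8, 10, 12 do not contribute to this derivation.
So O(escalate_budget) follows.

Yes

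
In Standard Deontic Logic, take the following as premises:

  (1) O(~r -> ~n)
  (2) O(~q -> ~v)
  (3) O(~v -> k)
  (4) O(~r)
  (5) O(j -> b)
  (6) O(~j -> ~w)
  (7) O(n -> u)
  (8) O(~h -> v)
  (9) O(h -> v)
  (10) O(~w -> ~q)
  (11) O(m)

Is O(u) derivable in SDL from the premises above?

Premise 7 is O(n -> u), but O(n) is not derivable from the premises, so it does not yield O(u).
No other premise forces O(u). An ideal world satisfying every premise can still have u false, so O(u) is not derivable.

No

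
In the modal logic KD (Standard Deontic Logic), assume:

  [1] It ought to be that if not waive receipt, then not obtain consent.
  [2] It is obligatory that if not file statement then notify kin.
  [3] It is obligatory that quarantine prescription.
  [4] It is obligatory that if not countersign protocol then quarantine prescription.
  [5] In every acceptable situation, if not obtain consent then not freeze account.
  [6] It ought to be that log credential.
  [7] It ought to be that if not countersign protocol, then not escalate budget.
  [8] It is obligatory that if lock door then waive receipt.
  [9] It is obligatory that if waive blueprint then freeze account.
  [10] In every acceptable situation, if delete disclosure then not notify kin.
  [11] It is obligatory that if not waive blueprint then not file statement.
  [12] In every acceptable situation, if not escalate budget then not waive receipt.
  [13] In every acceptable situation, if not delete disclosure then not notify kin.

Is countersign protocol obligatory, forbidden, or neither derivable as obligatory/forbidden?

Obligatory

Premises 10 and 13 cover both cases: O(delete_disclosure → ¬notify_kin) and O(¬delete_disclosure → ¬notify_kin). Since delete_disclosure ∨ ¬delete_disclosure is a tautology, O(¬notify_kin) follows.
Premise 2, O(¬file_statement → notify_kin), contraposes to O(¬notify_kin → file_statement); with O(¬notify_kin) we get O(file_statement).
Premise 11 is O(¬waive_blueprint → ¬file_statement); contrapositively O(file_statement → waive_blueprint). Since O(file_statement) holds, K gives O(waive_blueprint).
Applying K to premise 9 (O(waive_blueprint → freeze_account)) and O(waive_blueprint) yields O(freeze_account).
Premise 5, O(¬obtain_consent → ¬freeze_account), contraposes to O(freeze_account → obtain_consent); with O(freeze_account) we get O(obtain_consent).
Premise 1, O(¬waive_receipt → ¬obtain_consent), contraposes to O(obtain_consent → waive_receipt); with O(obtain_consent) we get O(waive_receipt).
The contrapositive of premise 12 (O(¬escalate_budget → ¬waive_receipt)) is O(waive_receipt → escalate_budget), and O(waive_receipt) is already established, so O(escalate_budget).
The contrapositive of premise 7 (O(¬countersign_protocol → ¬escalate_budget)) is O(escalate_budget → countersign_protocol), and O(escalate_budget) is already established, so O(countersign_protocol).
Premises 3, 4, 6, 8 do not contribute to this derivation.
Hence countersign_protocol is obligatory.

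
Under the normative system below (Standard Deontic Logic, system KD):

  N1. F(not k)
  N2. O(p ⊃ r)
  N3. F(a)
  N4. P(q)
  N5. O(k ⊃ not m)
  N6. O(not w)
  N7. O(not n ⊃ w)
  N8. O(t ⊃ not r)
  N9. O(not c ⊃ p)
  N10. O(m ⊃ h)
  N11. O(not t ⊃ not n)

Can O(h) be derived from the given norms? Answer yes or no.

Premise 10 is O(m ⊃ h), but O(m) is not derivable from the premises, so it does not yield O(h).
No other premise forces O(h). An ideal world satisfying every premise can still have h false, so O(h) is not derivable.

No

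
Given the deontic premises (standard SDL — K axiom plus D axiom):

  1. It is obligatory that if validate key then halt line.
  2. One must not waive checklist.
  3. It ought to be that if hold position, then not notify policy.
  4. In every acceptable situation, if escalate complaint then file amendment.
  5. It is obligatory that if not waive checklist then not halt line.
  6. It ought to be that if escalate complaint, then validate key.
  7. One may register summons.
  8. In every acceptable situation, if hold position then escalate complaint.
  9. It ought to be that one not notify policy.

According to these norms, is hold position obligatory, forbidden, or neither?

Premise 2 is F(waive_checklist), i.e. O(¬waive_checklist).
Applying K to premise 5 (O(¬waive_checklist → ¬halt_line)) and O(¬waive_checklist) yields O(¬halt_line).
Premise 1 is O(validate_key → halt_line); contrapositively O(¬halt_line → ¬validate_key). Since O(¬halt_line) holds, K gives O(¬validate_key).
Premise 6 is O(escalate_complaint → validate_key); contrapositively O(¬validate_key → ¬escalate_complaint). Since O(¬validate_key) holds, K gives O(¬escalate_complaint).
The contrapositive of premise 8 (O(hold_position → escalate_complaint)) is O(¬escalate_complaint → ¬hold_position), and O(¬escalate_complaint) is already established, so O(¬hold_position).
Premises 3, 4, 7, 9 do not contribute to this derivation.
Thus O(¬hold_position), which is F(hold_position): hold_position is forbidden.

Forbidden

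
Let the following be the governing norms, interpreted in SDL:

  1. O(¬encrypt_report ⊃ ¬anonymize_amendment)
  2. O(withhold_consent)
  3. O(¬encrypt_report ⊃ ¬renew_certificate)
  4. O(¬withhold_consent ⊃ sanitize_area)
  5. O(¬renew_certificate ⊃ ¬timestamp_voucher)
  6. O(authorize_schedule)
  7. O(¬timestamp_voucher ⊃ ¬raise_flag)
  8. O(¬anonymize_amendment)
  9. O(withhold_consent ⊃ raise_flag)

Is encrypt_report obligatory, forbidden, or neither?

From premise 2 we have O(withhold_consent).
Applying K to premise 9 (O(withhold_consent ⊃ raise_flag)) and O(withhold_consent) yields O(raise_flag).
The contrapositive of premise 7 (O(¬timestamp_voucher ⊃ ¬raise_flag)) is O(raise_flag ⊃ timestamp_voucher), and O(raise_flag) is already established, so O(timestamp_voucher).
The contrapositive of premise 5 (O(¬renew_certificate ⊃ ¬timestamp_voucher)) is O(timestamp_voucher ⊃ renew_certificate), and O(timestamp_voucher) is already established, so O(renew_certificate).
The contrapositive of premise 3 (O(¬encrypt_report ⊃ ¬renew_certificate)) is O(renew_certificate ⊃ encrypt_report), and O(renew_certificate) is already established, so O(encrypt_report).
Premises 1, 4, 6, 8 do not contribute to this derivation.
Hence encrypt_report is obligatory.

Obligatory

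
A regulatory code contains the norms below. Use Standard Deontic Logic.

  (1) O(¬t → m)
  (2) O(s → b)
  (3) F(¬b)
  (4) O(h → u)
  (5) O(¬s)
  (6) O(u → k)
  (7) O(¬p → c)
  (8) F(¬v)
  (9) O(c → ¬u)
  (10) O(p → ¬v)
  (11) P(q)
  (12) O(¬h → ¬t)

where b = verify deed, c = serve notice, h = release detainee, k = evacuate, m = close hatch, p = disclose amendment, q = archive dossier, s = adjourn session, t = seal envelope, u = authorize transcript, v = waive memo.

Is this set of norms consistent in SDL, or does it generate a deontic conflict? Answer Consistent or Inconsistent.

Consistent

Premise 2 is O(s → b); even if O(b) held, inferring O(s) would be affirming the consequent — invalid.
So O(s) is not derivable, and the apparent clash with O(¬s) does not arise.
A world satisfying every obligation exists (e.g. b=true, c=true, h=false, k=false, m=true, p=false, q=false, s=false, t=false, u=false, v=true); no atom is both obligatory and forbidden, so the set is consistent.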